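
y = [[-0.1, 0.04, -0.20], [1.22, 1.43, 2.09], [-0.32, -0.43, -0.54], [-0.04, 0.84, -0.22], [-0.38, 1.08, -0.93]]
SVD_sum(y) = [[-0.08, -0.08, -0.14], [1.24, 1.34, 2.14], [-0.33, -0.36, -0.58], [0.09, 0.1, 0.16], [-0.16, -0.17, -0.28]] + [[-0.02, 0.12, -0.06], [-0.02, 0.09, -0.05], [0.01, -0.07, 0.04], [-0.13, 0.74, -0.38], [-0.22, 1.25, -0.65]] + [[0.0, -0.0, -0.0], [0.0, -0.00, -0.0], [0.00, -0.00, -0.0], [-0.0, 0.00, 0.00], [0.00, -0.0, -0.0]]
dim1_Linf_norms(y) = [0.2, 2.09, 0.54, 0.84, 1.08]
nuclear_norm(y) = 4.62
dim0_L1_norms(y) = [2.06, 3.82, 3.98]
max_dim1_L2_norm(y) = 2.81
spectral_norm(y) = 2.94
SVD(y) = [[-0.06, 0.08, -0.03], [0.95, 0.06, -0.17], [-0.26, -0.05, -0.14], [0.07, 0.50, 0.84], [-0.12, 0.86, -0.49]] @ diag([2.9446070721656197, 1.6710687828290358, 0.004279439975288413]) @ [[0.44, 0.48, 0.76], [-0.16, 0.88, -0.46], [-0.88, 0.08, 0.46]]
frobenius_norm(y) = 3.39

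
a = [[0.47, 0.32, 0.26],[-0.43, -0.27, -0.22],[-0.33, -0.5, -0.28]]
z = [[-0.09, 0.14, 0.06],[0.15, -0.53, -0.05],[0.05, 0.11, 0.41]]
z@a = [[-0.12, -0.1, -0.07],[0.31, 0.22, 0.17],[-0.16, -0.22, -0.13]]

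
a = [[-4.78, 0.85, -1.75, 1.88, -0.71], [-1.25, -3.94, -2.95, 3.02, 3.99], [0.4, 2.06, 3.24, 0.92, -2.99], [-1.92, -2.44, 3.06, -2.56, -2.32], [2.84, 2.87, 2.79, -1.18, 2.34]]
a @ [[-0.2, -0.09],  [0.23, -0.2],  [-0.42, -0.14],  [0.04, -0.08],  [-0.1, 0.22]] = [[2.03,  0.2], [0.30,  1.95], [-0.63,  -1.63], [-1.33,  -0.07], [-1.36,  -0.61]]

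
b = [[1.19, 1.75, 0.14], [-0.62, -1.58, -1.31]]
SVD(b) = [[-0.70,0.71], [0.71,0.7]] @ diag([2.869508725973651, 0.9279114567463188]) @ [[-0.45, -0.82, -0.36], [0.44, 0.15, -0.88]]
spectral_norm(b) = 2.87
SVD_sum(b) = [[0.90, 1.65, 0.72], [-0.91, -1.68, -0.73]] + [[0.29, 0.1, -0.58],[0.29, 0.10, -0.58]]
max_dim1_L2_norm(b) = 2.14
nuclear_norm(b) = 3.80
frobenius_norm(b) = 3.02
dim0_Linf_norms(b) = [1.19, 1.75, 1.31]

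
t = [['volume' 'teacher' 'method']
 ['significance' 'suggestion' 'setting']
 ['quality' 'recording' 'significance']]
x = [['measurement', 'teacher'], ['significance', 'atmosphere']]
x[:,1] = ['teacher', 'atmosphere']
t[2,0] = 'quality'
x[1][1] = 'atmosphere'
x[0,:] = ['measurement', 'teacher']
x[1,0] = 'significance'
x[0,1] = 'teacher'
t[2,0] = 'quality'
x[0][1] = 'teacher'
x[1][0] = 'significance'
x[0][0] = 'measurement'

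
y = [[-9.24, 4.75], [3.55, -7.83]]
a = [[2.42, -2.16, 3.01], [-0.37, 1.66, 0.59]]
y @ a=[[-24.12, 27.84, -25.01], [11.49, -20.67, 6.07]]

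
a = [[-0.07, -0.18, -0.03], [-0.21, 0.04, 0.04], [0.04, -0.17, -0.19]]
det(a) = 0.01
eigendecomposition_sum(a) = [[0.07, -0.08, -0.01], [-0.09, 0.11, 0.02], [0.05, -0.06, -0.01]] + [[-0.15, -0.11, -0.01], [-0.08, -0.06, -0.00], [-0.26, -0.19, -0.01]] + [[0.01, 0.00, -0.01], [-0.03, -0.01, 0.02], [0.25, 0.08, -0.17]]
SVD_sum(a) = [[0.03, -0.11, -0.08], [-0.02, 0.08, 0.06], [0.06, -0.19, -0.15]] + [[-0.12, -0.04, 0.01],[-0.18, -0.06, 0.01],[-0.01, -0.0, 0.00]] + [[0.01, -0.03, 0.05], [-0.01, 0.02, -0.03], [-0.01, 0.03, -0.04]]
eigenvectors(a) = [[-0.52, 0.48, 0.06], [0.75, 0.26, -0.13], [-0.42, 0.84, 0.99]]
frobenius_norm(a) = 0.39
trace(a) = -0.22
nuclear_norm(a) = 0.62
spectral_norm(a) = 0.31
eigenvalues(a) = [0.16, -0.22, -0.16]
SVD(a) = [[0.45, 0.55, -0.7], [-0.34, 0.84, 0.43], [0.82, 0.04, 0.56]] @ diag([0.3072311201620227, 0.224302922341375, 0.08600719640302108]) @ [[0.24, -0.77, -0.60], [-0.95, -0.32, 0.04], [-0.22, 0.56, -0.80]]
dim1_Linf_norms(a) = [0.18, 0.21, 0.19]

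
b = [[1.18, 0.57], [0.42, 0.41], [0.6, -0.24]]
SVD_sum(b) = [[1.21, 0.51], [0.5, 0.21], [0.42, 0.18]] + [[-0.03, 0.06],[-0.08, 0.20],[0.18, -0.42]]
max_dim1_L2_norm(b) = 1.31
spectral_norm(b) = 1.49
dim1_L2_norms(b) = [1.31, 0.59, 0.65]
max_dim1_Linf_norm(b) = 1.18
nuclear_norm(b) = 2.00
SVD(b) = [[-0.88, -0.14],[-0.37, -0.43],[-0.31, 0.89]] @ diag([1.4908194175384089, 0.5068110735672996]) @ [[-0.92, -0.39], [0.39, -0.92]]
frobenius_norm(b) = 1.57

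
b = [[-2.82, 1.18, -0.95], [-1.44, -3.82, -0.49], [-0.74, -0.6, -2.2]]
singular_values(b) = [4.32, 3.39, 1.66]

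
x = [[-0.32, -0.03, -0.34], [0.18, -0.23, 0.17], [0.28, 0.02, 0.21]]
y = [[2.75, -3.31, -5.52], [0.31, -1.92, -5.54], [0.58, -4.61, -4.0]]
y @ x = [[-3.02, 0.57, -2.66],[-2.0, 0.32, -1.60],[-2.14, 0.96, -1.82]]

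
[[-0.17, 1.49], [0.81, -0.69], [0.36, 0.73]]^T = [[-0.17,0.81,0.36], [1.49,-0.69,0.73]]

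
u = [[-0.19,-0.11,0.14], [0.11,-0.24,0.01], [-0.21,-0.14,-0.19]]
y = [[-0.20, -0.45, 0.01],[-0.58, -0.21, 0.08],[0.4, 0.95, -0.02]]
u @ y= [[0.16,0.24,-0.01], [0.12,0.01,-0.02], [0.05,-0.06,-0.01]]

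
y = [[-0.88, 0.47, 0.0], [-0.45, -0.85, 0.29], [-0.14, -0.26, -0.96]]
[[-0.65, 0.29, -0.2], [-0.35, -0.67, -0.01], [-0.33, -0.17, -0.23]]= y@[[0.78, 0.07, 0.21],[0.07, 0.74, -0.03],[0.21, -0.03, 0.22]]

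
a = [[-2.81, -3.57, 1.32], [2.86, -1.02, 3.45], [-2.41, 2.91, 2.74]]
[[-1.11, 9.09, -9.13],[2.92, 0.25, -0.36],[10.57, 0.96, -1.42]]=a @ [[-0.61,-1.22,1.26], [1.45,-1.33,1.28], [1.78,0.69,-0.77]]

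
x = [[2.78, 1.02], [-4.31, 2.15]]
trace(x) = 4.93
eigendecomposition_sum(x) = [[(1.39+0.85j), (0.51-0.61j)], [(-2.16+2.56j), 1.08+1.22j]] + [[1.39-0.85j, 0.51+0.61j],[-2.16-2.56j, (1.08-1.22j)]]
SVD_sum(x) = [[2.30,-0.66], [-4.55,1.3]] + [[0.48, 1.68],[0.24, 0.85]]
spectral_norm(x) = 5.31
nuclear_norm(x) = 7.26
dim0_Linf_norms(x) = [4.31, 2.15]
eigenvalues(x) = [(2.47+2.07j), (2.47-2.07j)]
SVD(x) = [[-0.45, 0.89],[0.89, 0.45]] @ diag([5.305101548305248, 1.9553254363837373]) @ [[-0.96,0.28], [0.28,0.96]]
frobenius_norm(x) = 5.65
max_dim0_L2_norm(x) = 5.13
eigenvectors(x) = [[(-0.07-0.43j),(-0.07+0.43j)], [(0.9+0j),0.90-0.00j]]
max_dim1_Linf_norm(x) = 4.31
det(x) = 10.37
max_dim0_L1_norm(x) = 7.09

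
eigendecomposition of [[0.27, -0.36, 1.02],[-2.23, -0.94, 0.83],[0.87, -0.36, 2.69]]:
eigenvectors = [[0.19, 0.4, 0.35], [0.98, -0.87, 0.00], [0.05, -0.28, 0.94]]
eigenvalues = [-1.33, 0.34, 3.01]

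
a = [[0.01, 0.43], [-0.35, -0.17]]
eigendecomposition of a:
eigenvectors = [[(0.74+0j), 0.74-0.00j], [(-0.16+0.65j), -0.16-0.65j]]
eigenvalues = [(-0.08+0.38j), (-0.08-0.38j)]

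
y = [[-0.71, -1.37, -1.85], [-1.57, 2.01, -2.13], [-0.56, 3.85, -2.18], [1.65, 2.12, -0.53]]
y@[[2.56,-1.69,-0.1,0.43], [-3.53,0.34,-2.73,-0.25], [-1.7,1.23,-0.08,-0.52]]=[[6.16, -1.54, 3.96, 1.00],  [-7.49, 0.72, -5.16, -0.07],  [-11.32, -0.43, -10.28, -0.07],  [-2.36, -2.72, -5.91, 0.46]]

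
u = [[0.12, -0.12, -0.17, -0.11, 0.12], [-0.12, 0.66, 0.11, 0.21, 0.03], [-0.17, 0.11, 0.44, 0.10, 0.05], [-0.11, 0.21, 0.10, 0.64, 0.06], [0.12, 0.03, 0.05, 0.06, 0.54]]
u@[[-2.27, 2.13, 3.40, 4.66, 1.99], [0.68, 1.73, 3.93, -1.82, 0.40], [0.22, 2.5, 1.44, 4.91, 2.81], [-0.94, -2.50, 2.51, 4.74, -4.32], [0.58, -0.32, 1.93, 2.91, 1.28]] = [[-0.22, -0.14, -0.35, -0.23, 0.34], [0.57, 0.63, 2.93, -0.14, -0.53], [0.49, 0.66, 0.84, 1.79, 0.57], [-0.15, -1.24, 2.32, 2.8, -2.54], [0.02, 0.11, 1.79, 2.61, 0.82]]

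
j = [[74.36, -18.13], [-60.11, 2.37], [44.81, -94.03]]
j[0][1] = -18.13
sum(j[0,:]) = 56.230000000000004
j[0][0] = 74.36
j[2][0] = 44.81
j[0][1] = -18.13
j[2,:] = [44.81, -94.03]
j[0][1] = -18.13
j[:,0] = [74.36, -60.11, 44.81]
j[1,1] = 2.37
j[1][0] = -60.11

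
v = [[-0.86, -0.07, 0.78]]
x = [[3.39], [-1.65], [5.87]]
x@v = [[-2.92, -0.24, 2.64], [1.42, 0.12, -1.29], [-5.05, -0.41, 4.58]]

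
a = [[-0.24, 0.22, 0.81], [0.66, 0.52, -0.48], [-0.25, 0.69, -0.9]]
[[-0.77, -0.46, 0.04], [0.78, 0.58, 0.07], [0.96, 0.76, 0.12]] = a @ [[0.28, 0.15, -0.03], [0.27, 0.35, 0.17], [-0.94, -0.62, -0.00]]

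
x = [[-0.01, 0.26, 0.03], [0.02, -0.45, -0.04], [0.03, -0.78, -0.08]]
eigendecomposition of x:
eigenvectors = [[0.28, -0.83, -0.72], [-0.47, -0.09, -0.09], [-0.83, 0.55, 0.69]]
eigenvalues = [-0.53, -0.0, -0.0]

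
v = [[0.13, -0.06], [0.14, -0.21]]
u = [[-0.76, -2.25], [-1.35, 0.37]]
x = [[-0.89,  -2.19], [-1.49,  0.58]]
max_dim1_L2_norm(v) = 0.25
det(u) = -3.32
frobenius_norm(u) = 2.76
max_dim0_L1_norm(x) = 2.77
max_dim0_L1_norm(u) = 2.62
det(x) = -3.78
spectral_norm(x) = 2.36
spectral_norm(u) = 2.38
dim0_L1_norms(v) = [0.27, 0.27]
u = v + x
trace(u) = -0.39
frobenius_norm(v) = 0.29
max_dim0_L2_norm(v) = 0.22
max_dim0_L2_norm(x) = 2.27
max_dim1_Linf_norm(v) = 0.21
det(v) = -0.02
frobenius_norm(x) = 2.85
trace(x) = -0.31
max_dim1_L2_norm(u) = 2.37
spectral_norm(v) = 0.28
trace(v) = -0.08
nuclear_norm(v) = 0.35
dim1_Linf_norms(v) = [0.13, 0.21]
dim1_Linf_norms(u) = [2.25, 1.35]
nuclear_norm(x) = 3.96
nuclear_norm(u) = 3.77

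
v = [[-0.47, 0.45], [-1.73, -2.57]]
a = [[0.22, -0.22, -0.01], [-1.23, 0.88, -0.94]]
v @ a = [[-0.66, 0.5, -0.42], [2.78, -1.88, 2.43]]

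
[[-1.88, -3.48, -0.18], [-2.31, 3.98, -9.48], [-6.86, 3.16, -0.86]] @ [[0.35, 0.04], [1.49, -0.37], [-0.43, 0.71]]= [[-5.77, 1.08], [9.20, -8.3], [2.68, -2.05]]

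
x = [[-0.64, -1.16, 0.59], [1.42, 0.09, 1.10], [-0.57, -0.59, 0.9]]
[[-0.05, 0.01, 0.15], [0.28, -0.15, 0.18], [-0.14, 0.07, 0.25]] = x@[[0.27, -0.15, -0.08], [-0.15, 0.10, 0.05], [-0.08, 0.05, 0.26]]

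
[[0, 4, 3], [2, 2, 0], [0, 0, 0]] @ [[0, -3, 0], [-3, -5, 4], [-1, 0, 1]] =[[-15, -20, 19], [-6, -16, 8], [0, 0, 0]]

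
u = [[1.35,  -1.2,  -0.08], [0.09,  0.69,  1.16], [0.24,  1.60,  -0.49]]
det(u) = -3.347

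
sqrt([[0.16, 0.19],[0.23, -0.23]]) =[[(0.42+0.09j), (0.17-0.19j)], [0.20-0.23j, (0.08+0.48j)]]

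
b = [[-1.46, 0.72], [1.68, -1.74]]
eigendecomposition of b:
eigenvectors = [[0.60, -0.5], [0.8, 0.87]]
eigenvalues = [-0.49, -2.71]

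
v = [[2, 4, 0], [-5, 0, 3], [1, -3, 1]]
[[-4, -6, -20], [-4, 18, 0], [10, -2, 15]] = v @ [[2, -3, 0], [-2, 0, -5], [2, 1, 0]]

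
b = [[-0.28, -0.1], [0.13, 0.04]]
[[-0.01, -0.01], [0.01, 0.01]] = b @[[0.15, 0.25], [-0.36, -0.59]]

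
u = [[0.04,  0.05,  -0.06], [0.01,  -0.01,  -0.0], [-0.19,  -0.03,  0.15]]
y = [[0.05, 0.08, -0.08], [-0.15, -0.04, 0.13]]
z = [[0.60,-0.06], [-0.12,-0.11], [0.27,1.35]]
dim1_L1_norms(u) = [0.15, 0.02, 0.37]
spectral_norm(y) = 0.23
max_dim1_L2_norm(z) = 1.38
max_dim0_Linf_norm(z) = 1.35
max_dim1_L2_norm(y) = 0.2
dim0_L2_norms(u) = [0.19, 0.06, 0.16]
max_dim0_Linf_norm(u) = 0.19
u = z @ y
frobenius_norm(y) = 0.24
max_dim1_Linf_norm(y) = 0.15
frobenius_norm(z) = 1.51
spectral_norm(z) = 1.38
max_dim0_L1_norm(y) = 0.21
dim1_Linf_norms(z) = [0.6, 0.12, 1.35]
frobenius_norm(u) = 0.26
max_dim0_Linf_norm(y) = 0.15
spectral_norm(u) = 0.26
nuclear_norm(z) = 1.99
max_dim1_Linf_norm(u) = 0.19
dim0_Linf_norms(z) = [0.6, 1.35]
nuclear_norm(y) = 0.29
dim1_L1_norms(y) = [0.21, 0.32]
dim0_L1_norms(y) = [0.2, 0.12, 0.21]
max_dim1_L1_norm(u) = 0.37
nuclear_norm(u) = 0.30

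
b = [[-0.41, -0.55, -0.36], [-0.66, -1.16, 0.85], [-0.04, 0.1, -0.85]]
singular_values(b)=[1.71, 0.96, 0.0]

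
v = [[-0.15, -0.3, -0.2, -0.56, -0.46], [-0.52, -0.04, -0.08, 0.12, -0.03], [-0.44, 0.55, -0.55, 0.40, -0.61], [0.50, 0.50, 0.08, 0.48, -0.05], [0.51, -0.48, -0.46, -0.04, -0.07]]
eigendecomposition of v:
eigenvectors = [[0.34+0.00j, 0.29-0.35j, (0.29+0.35j), (-0.14+0j), 0.16+0.00j],[0.31+0.00j, 0.16+0.36j, 0.16-0.36j, (-0.66+0j), -0.16+0.00j],[(0.77+0j), 0.37+0.00j, 0.37-0.00j, 0.38+0.00j, -0.60+0.00j],[-0.26+0.00j, (-0.22-0.34j), (-0.22+0.34j), 0.51+0.00j, (-0.45+0j)],[0.36+0.00j, (-0.58+0j), -0.58-0.00j, -0.37+0.00j, (0.63+0j)]]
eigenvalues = [(-0.95+0j), (0.09+0.58j), (0.09-0.58j), (-0.21+0j), (0.65+0j)]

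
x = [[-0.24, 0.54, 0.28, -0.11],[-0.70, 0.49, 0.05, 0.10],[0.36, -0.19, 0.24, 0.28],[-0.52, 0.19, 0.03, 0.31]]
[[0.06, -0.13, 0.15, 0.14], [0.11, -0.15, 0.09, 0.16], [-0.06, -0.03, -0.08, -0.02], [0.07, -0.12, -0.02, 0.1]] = x @ [[-0.13, 0.1, -0.02, -0.04], [0.05, -0.12, 0.18, 0.24], [0.0, -0.2, 0.08, 0.05], [-0.01, -0.14, -0.21, 0.11]]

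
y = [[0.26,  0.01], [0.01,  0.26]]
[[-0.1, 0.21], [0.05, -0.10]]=y@ [[-0.39,  0.82], [0.19,  -0.40]]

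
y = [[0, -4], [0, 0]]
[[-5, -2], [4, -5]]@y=[[0, 20], [0, -16]]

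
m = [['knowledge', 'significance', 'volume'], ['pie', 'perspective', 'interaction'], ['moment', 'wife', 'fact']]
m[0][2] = 'volume'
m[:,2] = ['volume', 'interaction', 'fact']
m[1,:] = ['pie', 'perspective', 'interaction']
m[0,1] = 'significance'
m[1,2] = 'interaction'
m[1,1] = 'perspective'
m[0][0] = 'knowledge'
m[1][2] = 'interaction'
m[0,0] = 'knowledge'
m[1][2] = 'interaction'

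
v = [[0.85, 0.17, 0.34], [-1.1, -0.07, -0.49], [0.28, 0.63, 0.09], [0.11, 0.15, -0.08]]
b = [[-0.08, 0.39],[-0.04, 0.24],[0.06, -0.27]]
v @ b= [[-0.05, 0.28], [0.06, -0.31], [-0.04, 0.24], [-0.02, 0.1]]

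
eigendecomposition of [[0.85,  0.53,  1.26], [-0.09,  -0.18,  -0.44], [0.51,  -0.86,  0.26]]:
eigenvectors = [[-0.85, 0.73, -0.64], [0.18, 0.42, 0.4], [-0.49, -0.54, 0.66]]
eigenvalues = [1.46, 0.23, -0.76]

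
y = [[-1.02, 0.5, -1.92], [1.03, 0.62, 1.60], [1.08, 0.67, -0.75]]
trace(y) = -1.15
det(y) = 2.78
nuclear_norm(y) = 5.07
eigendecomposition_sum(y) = [[-0.04+0.00j, (-0.07+0j), -0.02+0.00j],[0.64-0.00j, 1.04-0.00j, 0.24+0.00j],[(0.21-0j), (0.34-0j), (0.08+0j)]] + [[(-0.49+0.68j),  (0.28+0.34j),  -0.95-0.91j], [(0.2-0.46j),  (-0.21-0.16j),  (0.68+0.41j)], [(0.44+0.21j),  0.16-0.19j,  (-0.42+0.63j)]] + [[-0.49-0.68j, 0.28-0.34j, -0.95+0.91j], [0.20+0.46j, (-0.21+0.16j), 0.68-0.41j], [0.44-0.21j, (0.16+0.19j), (-0.42-0.63j)]]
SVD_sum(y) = [[-1.05, 0.0, -1.9], [0.92, -0.00, 1.66], [-0.07, 0.0, -0.12]] + [[0.23, 0.19, -0.12], [0.33, 0.27, -0.18], [1.03, 0.85, -0.57]] + [[-0.2, 0.31, 0.11], [-0.22, 0.35, 0.12], [0.11, -0.18, -0.06]]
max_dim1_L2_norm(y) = 2.23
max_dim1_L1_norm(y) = 3.44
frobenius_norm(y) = 3.34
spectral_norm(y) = 2.89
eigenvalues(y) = [(1.08+0j), (-1.12+1.15j), (-1.12-1.15j)]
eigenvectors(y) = [[0.06+0.00j, (-0.77+0j), (-0.77-0j)], [(-0.95+0j), (0.45-0.1j), (0.45+0.1j)], [-0.31+0.00j, (0.08+0.43j), (0.08-0.43j)]]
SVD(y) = [[-0.75,0.20,0.63], [0.66,0.30,0.69], [-0.05,0.93,-0.36]] @ diag([2.8893105611964933, 1.5592967805407842, 0.6167479478308396]) @ [[0.48, -0.00, 0.88], [0.71, 0.59, -0.39], [-0.51, 0.81, 0.28]]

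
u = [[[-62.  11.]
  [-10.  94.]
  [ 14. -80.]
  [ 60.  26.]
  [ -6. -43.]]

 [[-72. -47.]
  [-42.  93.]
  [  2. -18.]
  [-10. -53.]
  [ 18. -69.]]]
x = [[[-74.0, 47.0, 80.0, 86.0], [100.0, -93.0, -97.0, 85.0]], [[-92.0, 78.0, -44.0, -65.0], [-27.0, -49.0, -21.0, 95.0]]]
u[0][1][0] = -10.0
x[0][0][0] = -74.0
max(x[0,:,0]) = 100.0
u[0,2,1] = -80.0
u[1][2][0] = 2.0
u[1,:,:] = [[-72.0, -47.0], [-42.0, 93.0], [2.0, -18.0], [-10.0, -53.0], [18.0, -69.0]]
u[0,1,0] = -10.0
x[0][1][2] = -97.0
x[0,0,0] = -74.0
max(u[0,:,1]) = 94.0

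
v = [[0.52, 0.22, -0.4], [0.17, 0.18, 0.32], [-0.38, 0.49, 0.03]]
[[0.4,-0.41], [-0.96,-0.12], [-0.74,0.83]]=v@[[-0.16, -1.23], [-1.51, 0.75], [-2.05, -0.15]]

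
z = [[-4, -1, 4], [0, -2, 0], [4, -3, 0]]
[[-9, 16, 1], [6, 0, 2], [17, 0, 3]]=z @ [[2, 0, 0], [-3, 0, -1], [-1, 4, 0]]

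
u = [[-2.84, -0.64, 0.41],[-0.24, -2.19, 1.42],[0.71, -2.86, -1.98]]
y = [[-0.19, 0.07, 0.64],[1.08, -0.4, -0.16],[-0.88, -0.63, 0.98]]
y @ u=[[0.98, -1.86, -1.25], [-3.08, 0.64, 0.19], [3.35, -0.86, -3.20]]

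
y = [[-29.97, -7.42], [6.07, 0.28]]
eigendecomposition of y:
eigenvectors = [[-0.98, 0.25], [0.21, -0.97]]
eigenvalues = [-28.4, -1.29]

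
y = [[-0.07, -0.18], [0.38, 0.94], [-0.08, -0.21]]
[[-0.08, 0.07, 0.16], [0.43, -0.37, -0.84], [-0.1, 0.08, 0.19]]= y@[[-0.29,-1.18,-0.26], [0.57,0.08,-0.79]]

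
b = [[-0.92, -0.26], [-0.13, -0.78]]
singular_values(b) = [1.06, 0.65]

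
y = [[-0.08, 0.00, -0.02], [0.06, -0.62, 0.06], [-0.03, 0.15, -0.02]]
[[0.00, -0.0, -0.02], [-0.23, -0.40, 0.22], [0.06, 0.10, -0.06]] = y @ [[-0.01, -0.01, 0.01], [0.35, 0.66, -0.28], [-0.21, 0.09, 0.77]]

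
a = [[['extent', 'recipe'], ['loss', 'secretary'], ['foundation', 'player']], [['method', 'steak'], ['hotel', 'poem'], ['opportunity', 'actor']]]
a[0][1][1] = 'secretary'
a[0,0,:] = ['extent', 'recipe']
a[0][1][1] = 'secretary'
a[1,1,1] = 'poem'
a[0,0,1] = 'recipe'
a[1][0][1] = 'steak'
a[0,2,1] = 'player'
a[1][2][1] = 'actor'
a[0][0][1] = 'recipe'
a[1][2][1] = 'actor'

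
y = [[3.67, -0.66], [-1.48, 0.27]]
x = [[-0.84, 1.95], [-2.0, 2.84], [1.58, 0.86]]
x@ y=[[-5.97,1.08], [-11.54,2.09], [4.53,-0.81]]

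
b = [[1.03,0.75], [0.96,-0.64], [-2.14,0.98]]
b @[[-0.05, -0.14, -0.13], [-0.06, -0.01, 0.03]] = [[-0.1, -0.15, -0.11], [-0.01, -0.13, -0.14], [0.05, 0.29, 0.31]]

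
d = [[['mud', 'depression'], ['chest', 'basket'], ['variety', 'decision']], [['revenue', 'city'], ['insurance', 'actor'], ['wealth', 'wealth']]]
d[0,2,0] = 'variety'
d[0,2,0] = 'variety'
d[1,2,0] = 'wealth'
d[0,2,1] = 'decision'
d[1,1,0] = 'insurance'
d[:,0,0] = ['mud', 'revenue']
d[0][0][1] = 'depression'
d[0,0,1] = 'depression'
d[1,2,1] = 'wealth'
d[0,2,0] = 'variety'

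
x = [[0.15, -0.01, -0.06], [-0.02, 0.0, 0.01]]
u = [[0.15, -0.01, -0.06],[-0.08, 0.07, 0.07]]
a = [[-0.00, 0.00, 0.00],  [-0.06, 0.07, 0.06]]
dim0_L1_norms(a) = [0.06, 0.07, 0.06]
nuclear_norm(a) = 0.11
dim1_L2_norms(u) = [0.16, 0.13]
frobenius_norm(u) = 0.21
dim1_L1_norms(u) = [0.22, 0.22]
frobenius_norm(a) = 0.11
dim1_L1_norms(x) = [0.22, 0.03]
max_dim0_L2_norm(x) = 0.15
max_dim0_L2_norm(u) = 0.17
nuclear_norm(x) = 0.17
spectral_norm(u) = 0.20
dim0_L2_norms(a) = [0.06, 0.07, 0.06]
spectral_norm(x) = 0.16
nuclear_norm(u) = 0.26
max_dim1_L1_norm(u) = 0.22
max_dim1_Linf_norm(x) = 0.15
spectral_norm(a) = 0.11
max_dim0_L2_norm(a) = 0.07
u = a + x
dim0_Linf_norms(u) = [0.15, 0.07, 0.07]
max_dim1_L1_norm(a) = 0.19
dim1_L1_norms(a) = [0.0, 0.19]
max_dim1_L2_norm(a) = 0.11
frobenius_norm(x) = 0.16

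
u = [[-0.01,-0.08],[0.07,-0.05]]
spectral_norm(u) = 0.10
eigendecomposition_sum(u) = [[-0.00+0.04j,(-0.04-0.02j)], [(0.03+0.01j),(-0.02+0.03j)]] + [[(-0-0.04j), -0.04+0.02j], [(0.03-0.01j), -0.02-0.03j]]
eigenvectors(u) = [[(0.73+0j), (0.73-0j)],[(0.18-0.66j), 0.18+0.66j]]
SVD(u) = [[0.66, 0.75], [0.75, -0.66]] @ diag([0.10139300023510589, 0.06016194397892925]) @ [[0.46, -0.89], [-0.89, -0.46]]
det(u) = 0.01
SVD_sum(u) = [[0.03, -0.06], [0.03, -0.07]] + [[-0.04, -0.02], [0.04, 0.02]]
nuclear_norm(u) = 0.16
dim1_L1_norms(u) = [0.09, 0.12]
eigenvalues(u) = [(-0.03+0.07j), (-0.03-0.07j)]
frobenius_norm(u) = 0.12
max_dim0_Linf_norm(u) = 0.08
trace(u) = -0.06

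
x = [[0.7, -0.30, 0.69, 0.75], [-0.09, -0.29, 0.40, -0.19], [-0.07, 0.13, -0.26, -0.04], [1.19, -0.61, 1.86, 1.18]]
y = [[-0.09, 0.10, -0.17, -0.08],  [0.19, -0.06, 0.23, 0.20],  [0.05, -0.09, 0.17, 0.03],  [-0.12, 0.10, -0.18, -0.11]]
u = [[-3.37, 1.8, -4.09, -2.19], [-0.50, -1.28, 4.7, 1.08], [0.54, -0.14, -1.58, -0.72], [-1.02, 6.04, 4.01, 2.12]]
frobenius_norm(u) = 11.08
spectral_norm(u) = 8.54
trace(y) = -0.09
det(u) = 47.65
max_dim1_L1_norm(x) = 4.84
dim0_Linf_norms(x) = [1.19, 0.61, 1.86, 1.18]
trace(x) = 1.33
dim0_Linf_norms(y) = [0.19, 0.1, 0.23, 0.2]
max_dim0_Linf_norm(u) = 6.04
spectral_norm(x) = 2.88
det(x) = 0.00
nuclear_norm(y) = 0.68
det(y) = -0.00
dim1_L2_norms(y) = [0.23, 0.36, 0.2, 0.26]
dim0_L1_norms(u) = [5.43, 9.26, 14.38, 6.11]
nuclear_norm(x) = 3.58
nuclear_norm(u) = 18.07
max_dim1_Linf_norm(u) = 6.04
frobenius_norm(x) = 2.94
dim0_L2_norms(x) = [1.39, 0.75, 2.04, 1.41]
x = u @ y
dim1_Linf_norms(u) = [4.09, 4.7, 1.58, 6.04]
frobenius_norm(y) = 0.54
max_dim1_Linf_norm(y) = 0.23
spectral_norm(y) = 0.53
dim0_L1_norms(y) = [0.45, 0.35, 0.75, 0.42]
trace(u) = -4.11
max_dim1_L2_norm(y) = 0.36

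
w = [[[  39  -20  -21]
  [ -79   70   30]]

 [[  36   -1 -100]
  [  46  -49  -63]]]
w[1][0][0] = 36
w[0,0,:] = [39, -20, -21]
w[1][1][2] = -63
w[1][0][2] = -100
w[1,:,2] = [-100, -63]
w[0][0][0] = 39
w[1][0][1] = -1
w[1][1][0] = 46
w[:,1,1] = [70, -49]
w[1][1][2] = -63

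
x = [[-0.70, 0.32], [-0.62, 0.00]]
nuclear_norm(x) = 1.17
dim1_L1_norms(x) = [1.02, 0.62]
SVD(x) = [[-0.79, -0.62], [-0.62, 0.79]] @ diag([0.9667920682525398, 0.20521475766614905]) @ [[0.97, -0.26],[-0.26, -0.97]]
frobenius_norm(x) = 0.99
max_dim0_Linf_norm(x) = 0.7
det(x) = 0.20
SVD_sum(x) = [[-0.73, 0.2], [-0.58, 0.16]] + [[0.03, 0.12],  [-0.04, -0.16]]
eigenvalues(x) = [(-0.35+0.28j), (-0.35-0.28j)]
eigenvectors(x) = [[-0.46+0.36j, (-0.46-0.36j)], [(-0.81+0j), -0.81-0.00j]]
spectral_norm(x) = 0.97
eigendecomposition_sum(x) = [[-0.35-0.08j, (0.16+0.2j)], [-0.31-0.39j, -0.00+0.36j]] + [[(-0.35+0.08j), (0.16-0.2j)],[(-0.31+0.39j), 0.00-0.36j]]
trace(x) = -0.70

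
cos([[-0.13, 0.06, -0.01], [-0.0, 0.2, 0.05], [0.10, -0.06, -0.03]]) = [[0.99, -0.0, -0.00], [-0.00, 0.98, -0.00], [0.01, 0.00, 1.00]]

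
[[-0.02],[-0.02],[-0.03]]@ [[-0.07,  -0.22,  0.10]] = [[0.00, 0.0, -0.0],[0.0, 0.00, -0.0],[0.00, 0.01, -0.00]]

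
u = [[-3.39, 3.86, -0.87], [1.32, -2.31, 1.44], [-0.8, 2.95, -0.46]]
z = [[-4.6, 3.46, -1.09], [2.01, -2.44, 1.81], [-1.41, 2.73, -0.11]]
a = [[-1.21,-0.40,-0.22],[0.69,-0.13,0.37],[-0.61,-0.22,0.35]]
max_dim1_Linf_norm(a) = 1.21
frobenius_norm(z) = 7.55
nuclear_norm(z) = 9.82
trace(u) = -6.16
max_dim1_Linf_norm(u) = 3.86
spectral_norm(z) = 7.35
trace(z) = -7.15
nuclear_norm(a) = 2.36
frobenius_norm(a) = 1.69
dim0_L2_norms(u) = [3.72, 5.38, 1.74]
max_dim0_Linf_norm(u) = 3.86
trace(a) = -0.99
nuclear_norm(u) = 8.68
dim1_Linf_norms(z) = [4.6, 2.44, 2.73]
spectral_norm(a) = 1.57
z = a + u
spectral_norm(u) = 6.61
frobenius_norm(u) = 6.77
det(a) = 0.19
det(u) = 6.92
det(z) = 11.20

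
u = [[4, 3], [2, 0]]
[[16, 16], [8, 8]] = u @ [[4, 4], [0, 0]]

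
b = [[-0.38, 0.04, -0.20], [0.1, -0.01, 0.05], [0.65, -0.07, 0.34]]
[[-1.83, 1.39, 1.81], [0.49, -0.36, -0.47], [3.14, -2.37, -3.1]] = b @ [[5.92, -2.45, -3.91], [-2.05, -3.57, 1.75], [-2.49, -3.01, -1.29]]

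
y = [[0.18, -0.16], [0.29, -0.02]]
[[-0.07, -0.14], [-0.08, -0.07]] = y @ [[-0.27, -0.2],  [0.12, 0.65]]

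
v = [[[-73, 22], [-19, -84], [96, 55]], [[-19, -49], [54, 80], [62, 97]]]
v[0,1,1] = -84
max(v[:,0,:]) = 22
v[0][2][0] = 96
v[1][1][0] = 54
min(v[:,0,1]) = -49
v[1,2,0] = 62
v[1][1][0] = 54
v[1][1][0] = 54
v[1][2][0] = 62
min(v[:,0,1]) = -49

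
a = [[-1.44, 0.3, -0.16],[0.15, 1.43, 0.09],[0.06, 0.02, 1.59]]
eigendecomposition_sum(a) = [[-1.45,0.15,-0.08], [0.07,-0.01,0.00], [0.03,-0.00,0.0]] + [[0.01,0.15,-0.08], [0.05,1.31,-0.69], [-0.01,-0.22,0.12]] + [[-0.0, -0.0, -0.0], [0.02, 0.13, 0.78], [0.04, 0.24, 1.47]]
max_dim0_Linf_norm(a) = 1.59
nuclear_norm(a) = 4.50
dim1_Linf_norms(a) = [1.44, 1.43, 1.59]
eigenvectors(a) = [[-1.0, 0.11, -0.00], [0.05, 0.98, 0.47], [0.02, -0.17, 0.88]]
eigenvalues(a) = [-1.45, 1.43, 1.6]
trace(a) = 1.58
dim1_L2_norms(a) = [1.48, 1.44, 1.59]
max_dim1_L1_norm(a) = 1.9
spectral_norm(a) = 1.66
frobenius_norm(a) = 2.61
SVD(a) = [[-0.49, 0.60, -0.63], [0.09, 0.76, 0.65], [0.87, 0.26, -0.43]] @ diag([1.6556730494101084, 1.5146718663209546, 1.327145768494489]) @ [[0.47, -0.0, 0.88], [-0.48, 0.84, 0.26], [0.74, 0.55, -0.39]]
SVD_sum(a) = [[-0.38, 0.0, -0.72], [0.07, -0.00, 0.13], [0.67, -0.0, 1.27]] + [[-0.43, 0.76, 0.23], [-0.55, 0.96, 0.30], [-0.19, 0.33, 0.1]] + [[-0.62, -0.46, 0.33], [0.63, 0.47, -0.33], [-0.42, -0.31, 0.22]]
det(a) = -3.33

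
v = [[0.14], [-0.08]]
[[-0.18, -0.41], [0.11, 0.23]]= v @ [[-1.32, -2.93]]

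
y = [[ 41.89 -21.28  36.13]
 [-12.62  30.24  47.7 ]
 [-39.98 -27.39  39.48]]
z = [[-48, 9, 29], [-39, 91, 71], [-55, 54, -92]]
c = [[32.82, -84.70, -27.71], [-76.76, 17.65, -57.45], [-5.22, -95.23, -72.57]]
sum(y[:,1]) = -18.430000000000003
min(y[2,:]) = -39.98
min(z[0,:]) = -48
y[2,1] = -27.39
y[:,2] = [36.13, 47.7, 39.48]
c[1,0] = -76.76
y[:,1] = [-21.28, 30.24, -27.39]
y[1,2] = 47.7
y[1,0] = -12.62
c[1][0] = -76.76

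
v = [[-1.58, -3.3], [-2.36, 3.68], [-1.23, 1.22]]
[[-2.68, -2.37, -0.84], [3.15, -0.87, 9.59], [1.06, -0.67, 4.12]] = v@[[-0.04, 0.85, -2.10], [0.83, 0.31, 1.26]]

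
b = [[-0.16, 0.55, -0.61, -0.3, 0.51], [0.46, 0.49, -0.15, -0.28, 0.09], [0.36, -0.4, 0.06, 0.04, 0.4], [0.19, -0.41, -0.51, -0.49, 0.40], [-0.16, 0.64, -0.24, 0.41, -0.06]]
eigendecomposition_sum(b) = [[-0.11+0.46j, (-0.05-0.39j), (-0.12+0.02j), (-0.12-0.34j), 0.25+0.05j], [(0.13-0.02j), -0.10+0.05j, 0.02+0.03j, (-0.07+0.07j), (-0.01-0.07j)], [0.18-0.04j, -0.14+0.08j, (0.03+0.04j), (-0.1+0.1j), -0.02-0.10j], [(0.18+0.45j), -0.27-0.30j, -0.09+0.09j, -0.30-0.21j, (0.24-0.11j)], [(-0.07-0.24j), 0.12+0.17j, 0.05-0.04j, (0.14+0.13j), (-0.13+0.04j)]] + [[(-0.11-0.46j),  (-0.05+0.39j),  -0.12-0.02j,  (-0.12+0.34j),  (0.25-0.05j)], [(0.13+0.02j),  (-0.1-0.05j),  (0.02-0.03j),  (-0.07-0.07j),  -0.01+0.07j], [(0.18+0.04j),  -0.14-0.08j,  (0.03-0.04j),  (-0.1-0.1j),  -0.02+0.10j], [0.18-0.45j,  -0.27+0.30j,  -0.09-0.09j,  -0.30+0.21j,  (0.24+0.11j)], [-0.07+0.24j,  0.12-0.17j,  0.05+0.04j,  0.14-0.13j,  -0.13-0.04j]] + [[(0.16-0j), (0.53-0j), (-0.13+0j), (-0.14-0j), (0.02-0j)],[0.21-0.00j, 0.71-0.00j, (-0.18+0j), -0.19-0.00j, (0.03-0j)],[0.02-0.00j, 0.05-0.00j, -0.01+0.00j, -0.01-0.00j, -0j],[-0.02+0.00j, (-0.06+0j), (0.01-0j), (0.01+0j), (-0+0j)],[0.11-0.00j, (0.35-0j), (-0.09+0j), (-0.09-0j), (0.01-0j)]] + [[(-0.05-0.02j), 0.06-0.04j, -0.12-0.02j, (0.04+0.08j), -0.01+0.12j], [(-0+0.02j), -0.02-0.02j, -0.00+0.05j, (0.03-0.02j), 0.04+0.00j], [(-0.01+0.11j), -0.09-0.10j, 0.01+0.23j, (0.13-0.11j), (0.22-0.02j)], [(-0.08-0.04j), 0.09-0.04j, (-0.17-0.05j), 0.05+0.12j, (-0.04+0.17j)], [(-0.07+0.03j), 0.02-0.09j, -0.13+0.09j, 0.11+0.04j, (0.09+0.12j)]] + [[-0.05+0.02j,  0.06+0.04j,  (-0.12+0.02j),  0.04-0.08j,  -0.01-0.12j],[-0.00-0.02j,  -0.02+0.02j,  (-0-0.05j),  (0.03+0.02j),  (0.04-0j)],[(-0.01-0.11j),  (-0.09+0.1j),  0.01-0.23j,  0.13+0.11j,  (0.22+0.02j)],[(-0.08+0.04j),  (0.09+0.04j),  (-0.17+0.05j),  (0.05-0.12j),  -0.04-0.17j],[(-0.07-0.03j),  (0.02+0.09j),  (-0.13-0.09j),  (0.11-0.04j),  0.09-0.12j]]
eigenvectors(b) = [[0.51+0.36j, 0.51-0.36j, (-0.55+0j), (0.06-0.33j), (0.06+0.33j)], [(0.04-0.17j), 0.04+0.17j, (-0.74+0j), -0.13-0.01j, -0.13+0.01j], [0.05-0.24j, 0.05+0.24j, (-0.06+0j), -0.65+0.00j, (-0.65-0j)], [(0.64+0j), 0.64-0.00j, (0.06+0j), (0.16-0.48j), (0.16+0.48j)], [-0.33-0.04j, -0.33+0.04j, -0.37+0.00j, -0.23-0.37j, -0.23+0.37j]]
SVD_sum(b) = [[0.05, 0.54, -0.63, -0.34, 0.43], [0.03, 0.28, -0.33, -0.18, 0.23], [-0.0, -0.04, 0.05, 0.03, -0.03], [0.02, 0.24, -0.28, -0.15, 0.19], [0.02, 0.18, -0.21, -0.11, 0.14]] + [[-0.02, 0.05, 0.01, 0.03, -0.02], [-0.01, 0.03, 0.0, 0.02, -0.02], [0.17, -0.4, -0.06, -0.24, 0.21], [0.25, -0.58, -0.09, -0.35, 0.30], [-0.22, 0.52, 0.08, 0.31, -0.27]] + [[-0.16, -0.06, -0.06, 0.02, 0.02], [0.46, 0.18, 0.18, -0.06, -0.05], [0.13, 0.05, 0.05, -0.02, -0.02], [-0.12, -0.04, -0.05, 0.01, 0.01], [-0.04, -0.02, -0.02, 0.01, 0.01]] + [[0.01, -0.0, -0.0, 0.02, 0.02], [-0.02, 0.01, 0.0, -0.07, -0.05], [0.07, -0.02, -0.01, 0.28, 0.22], [-0.01, 0.00, 0.00, -0.05, -0.04], [0.04, -0.01, -0.01, 0.17, 0.13]] + [[-0.04,0.02,0.08,-0.03,0.06], [0.01,-0.0,-0.01,0.01,-0.01], [-0.01,0.01,0.03,-0.01,0.02], [0.04,-0.03,-0.09,0.04,-0.07], [0.04,-0.03,-0.09,0.04,-0.07]]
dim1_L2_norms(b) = [1.02, 0.75, 0.67, 0.93, 0.82]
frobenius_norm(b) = 1.90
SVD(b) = [[0.79, 0.05, 0.31, 0.07, -0.51], [0.41, 0.04, -0.88, -0.21, 0.08], [-0.06, -0.45, -0.26, 0.83, -0.18], [0.36, -0.66, 0.23, -0.14, 0.6], [0.26, 0.59, 0.08, 0.49, 0.58]] @ diag([1.2571273828040874, 1.1871850570718703, 0.5998758176332774, 0.44028656931274873, 0.22631642443937142]) @ [[0.05, 0.54, -0.63, -0.34, 0.43], [-0.32, 0.74, 0.11, 0.44, -0.38], [-0.86, -0.33, -0.35, 0.11, 0.10], [0.20, -0.06, -0.03, 0.77, 0.61], [0.33, -0.21, -0.68, 0.30, -0.54]]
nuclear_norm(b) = 3.71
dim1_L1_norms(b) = [2.13, 1.47, 1.26, 2.0, 1.51]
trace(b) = -0.16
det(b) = 0.09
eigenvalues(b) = [(-0.61+0.38j), (-0.61-0.38j), (0.89+0j), (0.08+0.43j), (0.08-0.43j)]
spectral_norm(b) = 1.26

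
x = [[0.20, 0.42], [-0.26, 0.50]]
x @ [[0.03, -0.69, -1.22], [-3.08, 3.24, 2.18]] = [[-1.29, 1.22, 0.67],[-1.55, 1.8, 1.41]]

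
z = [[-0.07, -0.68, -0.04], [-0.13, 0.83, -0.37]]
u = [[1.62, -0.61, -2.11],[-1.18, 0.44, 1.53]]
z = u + [[-1.69,  -0.07,  2.07],[1.05,  0.39,  -1.90]]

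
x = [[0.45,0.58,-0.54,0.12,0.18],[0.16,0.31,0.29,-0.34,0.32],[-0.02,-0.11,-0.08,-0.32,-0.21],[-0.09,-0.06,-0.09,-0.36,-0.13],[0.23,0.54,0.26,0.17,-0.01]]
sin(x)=[[0.40,0.49,-0.55,0.14,0.14],[0.13,0.26,0.29,-0.32,0.3],[-0.01,-0.10,-0.08,-0.32,-0.2],[-0.08,-0.05,-0.09,-0.36,-0.12],[0.20,0.5,0.25,0.16,-0.03]]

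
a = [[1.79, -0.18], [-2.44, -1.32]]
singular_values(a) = [3.19, 0.88]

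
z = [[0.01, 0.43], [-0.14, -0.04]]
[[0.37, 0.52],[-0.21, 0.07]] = z@[[1.24, -0.84],[0.84, 1.23]]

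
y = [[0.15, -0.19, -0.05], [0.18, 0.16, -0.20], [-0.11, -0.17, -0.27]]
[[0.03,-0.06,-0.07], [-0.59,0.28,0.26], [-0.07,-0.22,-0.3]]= y @ [[-0.82, 0.73, 0.80],  [-1.13, 0.89, 0.96],  [1.32, -0.04, 0.18]]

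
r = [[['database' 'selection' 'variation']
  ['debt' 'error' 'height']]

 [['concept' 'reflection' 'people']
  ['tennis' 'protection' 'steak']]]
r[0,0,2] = 'variation'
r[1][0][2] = 'people'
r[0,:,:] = [['database', 'selection', 'variation'], ['debt', 'error', 'height']]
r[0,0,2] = 'variation'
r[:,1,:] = [['debt', 'error', 'height'], ['tennis', 'protection', 'steak']]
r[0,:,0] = ['database', 'debt']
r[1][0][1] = 'reflection'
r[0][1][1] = 'error'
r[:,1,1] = ['error', 'protection']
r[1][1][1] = 'protection'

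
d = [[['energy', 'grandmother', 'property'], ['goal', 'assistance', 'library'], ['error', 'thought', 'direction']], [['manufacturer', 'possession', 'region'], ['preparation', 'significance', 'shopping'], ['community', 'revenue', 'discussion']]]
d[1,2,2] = 'discussion'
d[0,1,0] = 'goal'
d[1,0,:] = ['manufacturer', 'possession', 'region']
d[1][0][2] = 'region'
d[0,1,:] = ['goal', 'assistance', 'library']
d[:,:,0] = [['energy', 'goal', 'error'], ['manufacturer', 'preparation', 'community']]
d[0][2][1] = 'thought'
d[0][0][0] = 'energy'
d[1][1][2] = 'shopping'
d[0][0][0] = 'energy'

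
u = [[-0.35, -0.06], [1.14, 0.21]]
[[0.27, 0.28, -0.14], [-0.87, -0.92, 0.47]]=u@[[-0.77,-0.70,0.25], [0.02,-0.6,0.89]]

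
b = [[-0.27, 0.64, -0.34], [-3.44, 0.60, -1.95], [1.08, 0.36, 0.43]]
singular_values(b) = [4.17, 0.81, 0.01]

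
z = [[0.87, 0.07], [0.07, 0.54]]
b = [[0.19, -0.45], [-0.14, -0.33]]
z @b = [[0.16, -0.41],  [-0.06, -0.21]]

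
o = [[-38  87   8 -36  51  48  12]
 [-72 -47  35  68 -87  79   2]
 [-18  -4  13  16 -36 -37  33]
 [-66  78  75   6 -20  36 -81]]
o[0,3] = -36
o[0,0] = -38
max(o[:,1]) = 87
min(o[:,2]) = 8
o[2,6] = 33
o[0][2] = 8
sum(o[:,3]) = 54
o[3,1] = 78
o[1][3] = 68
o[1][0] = -72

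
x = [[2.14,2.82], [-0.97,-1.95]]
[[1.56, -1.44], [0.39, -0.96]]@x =[[4.74, 7.21], [1.77, 2.97]]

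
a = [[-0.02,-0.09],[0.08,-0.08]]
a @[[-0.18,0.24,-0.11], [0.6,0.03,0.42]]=[[-0.05, -0.01, -0.04], [-0.06, 0.02, -0.04]]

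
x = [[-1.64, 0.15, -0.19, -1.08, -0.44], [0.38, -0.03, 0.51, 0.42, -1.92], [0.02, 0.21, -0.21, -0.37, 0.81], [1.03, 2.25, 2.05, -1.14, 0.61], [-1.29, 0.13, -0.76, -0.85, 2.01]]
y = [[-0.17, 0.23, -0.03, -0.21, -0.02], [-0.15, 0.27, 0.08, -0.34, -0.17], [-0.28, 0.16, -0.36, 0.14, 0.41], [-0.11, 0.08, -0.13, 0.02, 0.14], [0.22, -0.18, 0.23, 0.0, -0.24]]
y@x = [[0.18, -0.51, -0.26, 0.55, -0.56], [0.22, -0.8, -0.42, 0.78, -0.94], [0.13, 0.25, 0.19, -0.01, 0.43], [0.05, 0.02, 0.02, 0.06, 0.08], [-0.11, 0.06, 0.00, -0.19, -0.05]]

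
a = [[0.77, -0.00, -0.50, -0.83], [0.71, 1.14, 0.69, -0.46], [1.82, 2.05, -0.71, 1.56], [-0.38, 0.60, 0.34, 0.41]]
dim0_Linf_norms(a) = [1.82, 2.05, 0.71, 1.56]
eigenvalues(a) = [(1.56+0.84j), (1.56-0.84j), (-1.02+0j), (-0.49+0j)]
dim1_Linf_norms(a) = [0.83, 1.14, 2.05, 0.6]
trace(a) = 1.61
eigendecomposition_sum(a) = [[(0.36+0.49j), -0.10+0.62j, (-0.14+0.12j), -0.48-0.10j], [0.48-0.48j, (0.7-0.01j), (0.15+0.13j), -0.02+0.54j], [0.44-0.55j, 0.72-0.08j, 0.17+0.12j, (0.03+0.56j)], [(-0.1-0.5j), 0.29-0.44j, (0.14-0.04j), (0.33+0.24j)]] + [[(0.36-0.49j), -0.10-0.62j, (-0.14-0.12j), -0.48+0.10j], [0.48+0.48j, 0.70+0.01j, (0.15-0.13j), (-0.02-0.54j)], [0.44+0.55j, (0.72+0.08j), 0.17-0.12j, 0.03-0.56j], [(-0.1+0.5j), 0.29+0.44j, 0.14+0.04j, (0.33-0.24j)]] + [[(0.47-0j),0.15+0.00j,-0.37+0.00j,(0.72+0j)], [-0.68+0.00j,-0.22-0.00j,0.53-0.00j,-1.05-0.00j], [(1.65-0j),0.53+0.00j,-1.30+0.00j,2.55+0.00j], [0.02-0.00j,(0.01+0j),-0.01+0.00j,0.03+0.00j]] + [[-0.41+0.00j, 0.04-0.00j, (0.14-0j), (-0.6-0j)], [(0.43-0j), -0.05+0.00j, (-0.15+0j), 0.63+0.00j], [(-0.72+0j), (0.08-0j), (0.25-0j), -1.06-0.00j], [-0.19+0.00j, (0.02-0j), (0.07-0j), -0.28-0.00j]]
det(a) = 1.56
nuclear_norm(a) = 6.40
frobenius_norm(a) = 3.91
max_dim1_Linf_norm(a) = 2.05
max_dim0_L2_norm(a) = 2.42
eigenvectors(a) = [[(0.13-0.47j),(0.13+0.47j),(-0.25+0j),0.43+0.00j], [-0.54-0.06j,(-0.54+0.06j),(0.37+0j),-0.45+0.00j], [(-0.56+0j),-0.56-0.00j,-0.89+0.00j,(0.76+0j)], [(-0.26+0.31j),-0.26-0.31j,-0.01+0.00j,0.20+0.00j]]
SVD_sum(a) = [[0.1, 0.13, -0.03, 0.07], [0.53, 0.63, -0.13, 0.37], [1.85, 2.22, -0.46, 1.30], [0.18, 0.22, -0.05, 0.13]] + [[0.57, 0.07, 0.03, -0.93], [0.45, 0.06, 0.02, -0.72], [-0.13, -0.02, -0.01, 0.22], [-0.26, -0.03, -0.01, 0.42]] + [[0.16, -0.26, -0.42, 0.07], [-0.3, 0.48, 0.77, -0.12], [0.09, -0.15, -0.24, 0.04], [-0.20, 0.32, 0.51, -0.08]] + [[-0.07, 0.07, -0.08, -0.04], [0.03, -0.03, 0.03, 0.02], [0.01, -0.00, 0.01, 0.00], [-0.10, 0.1, -0.11, -0.06]]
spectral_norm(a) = 3.36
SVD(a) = [[-0.05, 0.73, -0.41, 0.54], [-0.27, 0.57, 0.74, -0.24], [-0.96, -0.17, -0.23, -0.04], [-0.09, -0.33, 0.49, 0.80]] @ diag([3.355654376653184, 1.4980028793018314, 1.3048888504815146, 0.23819354722743313]) @ [[-0.58, -0.69, 0.14, -0.41],[0.52, 0.07, 0.02, -0.85],[-0.31, 0.5, 0.8, -0.13],[-0.55, 0.52, -0.58, -0.31]]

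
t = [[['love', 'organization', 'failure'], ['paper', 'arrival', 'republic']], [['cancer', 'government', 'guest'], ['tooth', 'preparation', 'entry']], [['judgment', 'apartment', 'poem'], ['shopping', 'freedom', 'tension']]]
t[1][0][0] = 'cancer'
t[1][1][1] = 'preparation'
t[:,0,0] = ['love', 'cancer', 'judgment']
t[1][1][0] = 'tooth'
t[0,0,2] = 'failure'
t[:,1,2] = ['republic', 'entry', 'tension']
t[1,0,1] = 'government'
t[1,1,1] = 'preparation'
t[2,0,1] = 'apartment'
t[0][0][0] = 'love'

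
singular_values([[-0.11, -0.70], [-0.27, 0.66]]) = [0.97, 0.27]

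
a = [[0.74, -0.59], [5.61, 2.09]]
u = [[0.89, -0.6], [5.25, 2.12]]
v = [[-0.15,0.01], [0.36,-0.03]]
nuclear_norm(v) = 0.39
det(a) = 4.86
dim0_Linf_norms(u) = [5.25, 2.12]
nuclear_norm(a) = 6.82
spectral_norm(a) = 6.01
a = v + u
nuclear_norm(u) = 6.58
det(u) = 5.04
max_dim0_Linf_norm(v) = 0.36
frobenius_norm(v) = 0.39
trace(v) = -0.18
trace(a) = 2.83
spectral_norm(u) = 5.69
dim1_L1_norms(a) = [1.33, 7.7]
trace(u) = 3.01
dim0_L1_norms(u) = [6.14, 2.72]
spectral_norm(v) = 0.39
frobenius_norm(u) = 5.76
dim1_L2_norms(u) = [1.07, 5.66]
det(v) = 0.00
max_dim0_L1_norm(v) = 0.51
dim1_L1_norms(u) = [1.49, 7.37]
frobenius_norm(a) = 6.06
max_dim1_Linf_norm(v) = 0.36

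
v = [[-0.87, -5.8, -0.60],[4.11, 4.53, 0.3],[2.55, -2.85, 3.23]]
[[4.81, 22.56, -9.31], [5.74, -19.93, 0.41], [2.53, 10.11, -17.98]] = v @ [[2.66, -0.66, -2.10], [-1.0, -3.82, 2.13], [-2.20, 0.28, -2.03]]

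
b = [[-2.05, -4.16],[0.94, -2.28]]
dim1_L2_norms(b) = [4.64, 2.47]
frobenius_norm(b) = 5.25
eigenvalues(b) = [(-2.16+1.97j), (-2.16-1.97j)]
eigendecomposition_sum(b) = [[-1.02+1.05j, (-2.08-2.28j)], [0.47+0.52j, -1.14+0.92j]] + [[-1.02-1.05j,(-2.08+2.28j)], [0.47-0.52j,-1.14-0.92j]]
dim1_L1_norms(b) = [6.21, 3.22]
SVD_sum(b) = [[-1.43, -4.36],[-0.58, -1.78]] + [[-0.62, 0.2],[1.52, -0.5]]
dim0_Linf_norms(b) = [2.05, 4.16]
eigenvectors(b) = [[0.90+0.00j, (0.9-0j)],[0.02-0.43j, 0.02+0.43j]]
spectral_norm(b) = 4.96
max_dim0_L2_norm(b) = 4.74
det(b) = 8.58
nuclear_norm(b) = 6.69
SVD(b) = [[0.93, 0.38],  [0.38, -0.93]] @ diag([4.959206549621401, 1.7310027146692153]) @ [[-0.31, -0.95], [-0.95, 0.31]]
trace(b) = -4.33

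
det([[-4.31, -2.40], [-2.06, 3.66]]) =-20.719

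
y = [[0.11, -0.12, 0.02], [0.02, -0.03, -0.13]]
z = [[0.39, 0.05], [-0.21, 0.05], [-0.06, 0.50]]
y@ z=[[0.07, 0.01], [0.02, -0.07]]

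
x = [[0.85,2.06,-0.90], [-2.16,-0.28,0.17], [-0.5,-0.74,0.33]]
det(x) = 0.01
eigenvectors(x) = [[(-0.23-0.62j),  (-0.23+0.62j),  (0.02+0j)], [0.70+0.00j,  (0.7-0j),  (0.39+0j)], [0.15+0.22j,  0.15-0.22j,  0.92+0.00j]]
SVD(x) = [[-0.75, -0.58, 0.33], [0.59, -0.80, -0.09], [0.31, 0.13, 0.94]] @ diag([2.9573630680784846, 1.646055950023332, 0.0018689457466684347]) @ [[-0.70, -0.65, 0.30], [0.72, -0.65, 0.26], [0.02, 0.39, 0.92]]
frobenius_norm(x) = 3.38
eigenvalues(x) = [(0.45+1.97j), (0.45-1.97j), 0j]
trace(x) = 0.90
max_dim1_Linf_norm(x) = 2.16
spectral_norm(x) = 2.96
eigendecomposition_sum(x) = [[0.42+0.93j, (1.03-0.23j), -0.45+0.08j],[(-1.08+0.09j), -0.14+1.11j, (0.08-0.48j)],[(-0.25-0.31j), -0.37+0.19j, 0.16-0.07j]] + [[(0.42-0.93j), (1.03+0.23j), (-0.45-0.08j)], [(-1.08-0.09j), -0.14-1.11j, 0.08+0.48j], [-0.25+0.31j, -0.37-0.19j, 0.16+0.07j]] + [[0.00+0.00j, (-0+0j), -0j], [0j, (-0+0j), -0j], [0.00+0.00j, -0.00+0.00j, 0.00-0.00j]]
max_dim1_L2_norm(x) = 2.4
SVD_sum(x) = [[1.54, 1.44, -0.65],  [-1.21, -1.14, 0.51],  [-0.65, -0.61, 0.27]] + [[-0.69,0.62,-0.25], [-0.95,0.86,-0.34], [0.15,-0.13,0.05]] + [[0.0, 0.00, 0.00], [-0.00, -0.00, -0.00], [0.00, 0.00, 0.0]]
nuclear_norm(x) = 4.61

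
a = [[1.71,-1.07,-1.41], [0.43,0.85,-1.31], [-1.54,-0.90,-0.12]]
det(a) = -5.704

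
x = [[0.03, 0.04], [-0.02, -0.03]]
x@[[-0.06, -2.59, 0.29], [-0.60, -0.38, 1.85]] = [[-0.03, -0.09, 0.08], [0.02, 0.06, -0.06]]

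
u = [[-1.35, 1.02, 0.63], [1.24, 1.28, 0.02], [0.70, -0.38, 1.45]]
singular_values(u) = [1.97, 1.69, 1.56]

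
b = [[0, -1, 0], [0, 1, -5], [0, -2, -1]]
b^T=[[0, 0, 0], [-1, 1, -2], [0, -5, -1]]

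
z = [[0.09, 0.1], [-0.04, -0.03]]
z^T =[[0.09, -0.04], [0.10, -0.03]]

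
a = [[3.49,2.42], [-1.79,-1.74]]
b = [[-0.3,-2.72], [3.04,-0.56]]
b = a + [[-3.79, -5.14], [4.83, 1.18]]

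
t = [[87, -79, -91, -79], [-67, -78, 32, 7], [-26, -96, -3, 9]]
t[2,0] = -26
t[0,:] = [87, -79, -91, -79]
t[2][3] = 9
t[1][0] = -67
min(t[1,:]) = -78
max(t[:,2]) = 32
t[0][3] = -79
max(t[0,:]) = 87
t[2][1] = -96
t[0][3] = -79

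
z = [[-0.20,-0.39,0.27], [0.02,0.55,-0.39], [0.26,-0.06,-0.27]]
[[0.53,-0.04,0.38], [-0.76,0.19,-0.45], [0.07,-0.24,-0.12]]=z@ [[0.04, -0.50, -0.33], [-1.33, 0.57, -0.63], [0.08, 0.29, 0.26]]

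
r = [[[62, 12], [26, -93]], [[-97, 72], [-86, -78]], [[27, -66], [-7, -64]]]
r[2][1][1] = -64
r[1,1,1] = -78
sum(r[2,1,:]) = -71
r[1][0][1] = 72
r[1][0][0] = -97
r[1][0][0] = -97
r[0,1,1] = -93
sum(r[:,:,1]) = -217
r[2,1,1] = -64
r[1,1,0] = -86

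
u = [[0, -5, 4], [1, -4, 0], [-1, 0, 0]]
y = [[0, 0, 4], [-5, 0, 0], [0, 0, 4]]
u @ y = [[25, 0, 16], [20, 0, 4], [0, 0, -4]]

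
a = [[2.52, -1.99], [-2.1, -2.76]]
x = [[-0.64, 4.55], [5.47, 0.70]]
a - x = [[3.16, -6.54], [-7.57, -3.46]]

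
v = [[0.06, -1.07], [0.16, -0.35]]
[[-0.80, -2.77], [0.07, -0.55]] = v @ [[2.38, 2.55], [0.88, 2.73]]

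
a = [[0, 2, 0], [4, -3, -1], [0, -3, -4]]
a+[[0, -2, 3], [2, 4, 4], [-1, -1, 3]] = [[0, 0, 3], [6, 1, 3], [-1, -4, -1]]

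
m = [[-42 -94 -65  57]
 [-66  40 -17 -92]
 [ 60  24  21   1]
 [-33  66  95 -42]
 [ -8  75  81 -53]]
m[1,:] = [-66, 40, -17, -92]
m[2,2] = 21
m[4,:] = [-8, 75, 81, -53]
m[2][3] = 1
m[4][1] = 75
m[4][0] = -8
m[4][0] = -8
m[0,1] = -94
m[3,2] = 95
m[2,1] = 24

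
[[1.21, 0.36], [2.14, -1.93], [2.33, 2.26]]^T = [[1.21, 2.14, 2.33],[0.36, -1.93, 2.26]]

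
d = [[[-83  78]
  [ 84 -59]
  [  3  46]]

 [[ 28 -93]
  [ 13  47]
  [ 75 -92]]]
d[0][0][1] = 78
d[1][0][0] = 28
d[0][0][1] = 78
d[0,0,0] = -83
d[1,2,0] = 75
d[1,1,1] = 47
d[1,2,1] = -92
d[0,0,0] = -83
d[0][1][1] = -59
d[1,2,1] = -92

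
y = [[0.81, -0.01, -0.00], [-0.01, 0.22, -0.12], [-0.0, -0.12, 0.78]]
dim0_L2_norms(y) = [0.81, 0.25, 0.79]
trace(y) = 1.81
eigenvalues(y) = [0.2, 0.81, 0.8]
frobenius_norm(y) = 1.16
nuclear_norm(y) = 1.81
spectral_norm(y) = 0.81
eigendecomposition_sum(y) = [[0.0, 0.00, 0.0], [0.0, 0.19, 0.04], [0.00, 0.04, 0.01]] + [[0.73, -0.06, 0.23],[-0.06, 0.00, -0.02],[0.23, -0.02, 0.07]] + [[0.08,0.05,-0.23],  [0.05,0.03,-0.14],  [-0.23,-0.14,0.70]]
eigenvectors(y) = [[-0.02, 0.95, -0.31], [-0.98, -0.08, -0.19], [-0.20, 0.3, 0.93]]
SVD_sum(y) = [[0.73,-0.06,0.23], [-0.06,0.00,-0.02], [0.23,-0.02,0.07]] + [[0.08,0.05,-0.23],[0.05,0.03,-0.14],[-0.23,-0.14,0.70]] + [[0.0, 0.0, 0.00], [0.00, 0.19, 0.04], [0.0, 0.04, 0.01]]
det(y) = 0.13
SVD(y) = [[-0.95, -0.31, 0.02], [0.08, -0.19, 0.98], [-0.30, 0.93, 0.2]] @ diag([0.8108101632150041, 0.8039768448106456, 0.19521299197435044]) @ [[-0.95, 0.08, -0.3], [-0.31, -0.19, 0.93], [0.02, 0.98, 0.20]]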